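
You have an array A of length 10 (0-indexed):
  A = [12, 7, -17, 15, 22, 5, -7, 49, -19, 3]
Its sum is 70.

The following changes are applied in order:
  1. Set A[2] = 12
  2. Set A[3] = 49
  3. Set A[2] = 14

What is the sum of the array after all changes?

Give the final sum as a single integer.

Initial sum: 70
Change 1: A[2] -17 -> 12, delta = 29, sum = 99
Change 2: A[3] 15 -> 49, delta = 34, sum = 133
Change 3: A[2] 12 -> 14, delta = 2, sum = 135

Answer: 135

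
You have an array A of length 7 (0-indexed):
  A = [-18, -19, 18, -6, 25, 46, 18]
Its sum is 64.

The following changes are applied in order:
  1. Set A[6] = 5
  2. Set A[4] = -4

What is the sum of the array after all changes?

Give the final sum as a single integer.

Answer: 22

Derivation:
Initial sum: 64
Change 1: A[6] 18 -> 5, delta = -13, sum = 51
Change 2: A[4] 25 -> -4, delta = -29, sum = 22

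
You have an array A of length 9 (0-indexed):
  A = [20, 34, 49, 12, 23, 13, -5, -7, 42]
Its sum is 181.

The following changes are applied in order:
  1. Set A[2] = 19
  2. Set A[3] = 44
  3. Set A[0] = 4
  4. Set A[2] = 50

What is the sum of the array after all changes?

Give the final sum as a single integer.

Answer: 198

Derivation:
Initial sum: 181
Change 1: A[2] 49 -> 19, delta = -30, sum = 151
Change 2: A[3] 12 -> 44, delta = 32, sum = 183
Change 3: A[0] 20 -> 4, delta = -16, sum = 167
Change 4: A[2] 19 -> 50, delta = 31, sum = 198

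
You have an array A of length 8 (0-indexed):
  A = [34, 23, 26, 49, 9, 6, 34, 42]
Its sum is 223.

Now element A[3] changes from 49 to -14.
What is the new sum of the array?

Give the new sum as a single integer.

Answer: 160

Derivation:
Old value at index 3: 49
New value at index 3: -14
Delta = -14 - 49 = -63
New sum = old_sum + delta = 223 + (-63) = 160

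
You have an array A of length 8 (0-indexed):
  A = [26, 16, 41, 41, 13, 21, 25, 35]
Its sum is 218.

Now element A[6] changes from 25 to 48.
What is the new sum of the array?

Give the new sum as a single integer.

Answer: 241

Derivation:
Old value at index 6: 25
New value at index 6: 48
Delta = 48 - 25 = 23
New sum = old_sum + delta = 218 + (23) = 241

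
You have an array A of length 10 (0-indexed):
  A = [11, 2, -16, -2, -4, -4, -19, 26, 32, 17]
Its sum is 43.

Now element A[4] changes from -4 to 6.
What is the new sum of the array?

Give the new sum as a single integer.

Answer: 53

Derivation:
Old value at index 4: -4
New value at index 4: 6
Delta = 6 - -4 = 10
New sum = old_sum + delta = 43 + (10) = 53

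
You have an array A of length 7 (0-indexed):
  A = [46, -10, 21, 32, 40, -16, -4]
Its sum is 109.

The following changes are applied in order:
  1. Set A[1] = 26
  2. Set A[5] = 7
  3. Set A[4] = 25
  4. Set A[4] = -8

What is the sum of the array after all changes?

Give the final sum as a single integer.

Answer: 120

Derivation:
Initial sum: 109
Change 1: A[1] -10 -> 26, delta = 36, sum = 145
Change 2: A[5] -16 -> 7, delta = 23, sum = 168
Change 3: A[4] 40 -> 25, delta = -15, sum = 153
Change 4: A[4] 25 -> -8, delta = -33, sum = 120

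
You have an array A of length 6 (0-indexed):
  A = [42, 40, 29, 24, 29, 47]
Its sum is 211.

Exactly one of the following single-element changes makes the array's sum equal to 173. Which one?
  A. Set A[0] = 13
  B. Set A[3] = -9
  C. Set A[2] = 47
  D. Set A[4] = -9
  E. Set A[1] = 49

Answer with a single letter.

Answer: D

Derivation:
Option A: A[0] 42->13, delta=-29, new_sum=211+(-29)=182
Option B: A[3] 24->-9, delta=-33, new_sum=211+(-33)=178
Option C: A[2] 29->47, delta=18, new_sum=211+(18)=229
Option D: A[4] 29->-9, delta=-38, new_sum=211+(-38)=173 <-- matches target
Option E: A[1] 40->49, delta=9, new_sum=211+(9)=220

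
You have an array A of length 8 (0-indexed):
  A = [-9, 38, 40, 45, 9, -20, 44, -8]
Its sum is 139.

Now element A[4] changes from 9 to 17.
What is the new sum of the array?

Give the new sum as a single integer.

Old value at index 4: 9
New value at index 4: 17
Delta = 17 - 9 = 8
New sum = old_sum + delta = 139 + (8) = 147

Answer: 147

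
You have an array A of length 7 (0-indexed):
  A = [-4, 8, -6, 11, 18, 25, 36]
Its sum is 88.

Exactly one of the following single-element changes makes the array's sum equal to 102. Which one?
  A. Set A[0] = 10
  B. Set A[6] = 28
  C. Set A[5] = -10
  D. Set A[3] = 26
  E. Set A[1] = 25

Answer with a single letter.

Option A: A[0] -4->10, delta=14, new_sum=88+(14)=102 <-- matches target
Option B: A[6] 36->28, delta=-8, new_sum=88+(-8)=80
Option C: A[5] 25->-10, delta=-35, new_sum=88+(-35)=53
Option D: A[3] 11->26, delta=15, new_sum=88+(15)=103
Option E: A[1] 8->25, delta=17, new_sum=88+(17)=105

Answer: A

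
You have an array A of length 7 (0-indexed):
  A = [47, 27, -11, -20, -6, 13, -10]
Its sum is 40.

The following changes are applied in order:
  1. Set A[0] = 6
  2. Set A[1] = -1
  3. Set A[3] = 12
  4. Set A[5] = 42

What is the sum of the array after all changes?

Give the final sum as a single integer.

Answer: 32

Derivation:
Initial sum: 40
Change 1: A[0] 47 -> 6, delta = -41, sum = -1
Change 2: A[1] 27 -> -1, delta = -28, sum = -29
Change 3: A[3] -20 -> 12, delta = 32, sum = 3
Change 4: A[5] 13 -> 42, delta = 29, sum = 32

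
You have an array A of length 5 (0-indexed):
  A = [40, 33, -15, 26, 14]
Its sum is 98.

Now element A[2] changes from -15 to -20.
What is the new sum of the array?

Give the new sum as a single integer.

Answer: 93

Derivation:
Old value at index 2: -15
New value at index 2: -20
Delta = -20 - -15 = -5
New sum = old_sum + delta = 98 + (-5) = 93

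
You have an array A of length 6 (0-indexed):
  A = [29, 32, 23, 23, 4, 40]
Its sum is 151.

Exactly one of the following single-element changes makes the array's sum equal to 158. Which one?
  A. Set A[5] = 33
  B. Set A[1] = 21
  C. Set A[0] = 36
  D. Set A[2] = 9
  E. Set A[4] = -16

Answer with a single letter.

Answer: C

Derivation:
Option A: A[5] 40->33, delta=-7, new_sum=151+(-7)=144
Option B: A[1] 32->21, delta=-11, new_sum=151+(-11)=140
Option C: A[0] 29->36, delta=7, new_sum=151+(7)=158 <-- matches target
Option D: A[2] 23->9, delta=-14, new_sum=151+(-14)=137
Option E: A[4] 4->-16, delta=-20, new_sum=151+(-20)=131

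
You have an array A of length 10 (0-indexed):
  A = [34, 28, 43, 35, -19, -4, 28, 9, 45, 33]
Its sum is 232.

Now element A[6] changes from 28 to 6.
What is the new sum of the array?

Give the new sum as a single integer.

Answer: 210

Derivation:
Old value at index 6: 28
New value at index 6: 6
Delta = 6 - 28 = -22
New sum = old_sum + delta = 232 + (-22) = 210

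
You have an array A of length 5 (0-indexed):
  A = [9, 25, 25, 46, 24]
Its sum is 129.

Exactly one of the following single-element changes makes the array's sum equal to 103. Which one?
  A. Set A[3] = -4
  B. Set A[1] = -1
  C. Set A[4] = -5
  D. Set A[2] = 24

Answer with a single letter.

Option A: A[3] 46->-4, delta=-50, new_sum=129+(-50)=79
Option B: A[1] 25->-1, delta=-26, new_sum=129+(-26)=103 <-- matches target
Option C: A[4] 24->-5, delta=-29, new_sum=129+(-29)=100
Option D: A[2] 25->24, delta=-1, new_sum=129+(-1)=128

Answer: B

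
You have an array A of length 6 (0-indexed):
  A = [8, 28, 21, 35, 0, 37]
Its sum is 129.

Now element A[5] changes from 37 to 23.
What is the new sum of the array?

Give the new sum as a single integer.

Answer: 115

Derivation:
Old value at index 5: 37
New value at index 5: 23
Delta = 23 - 37 = -14
New sum = old_sum + delta = 129 + (-14) = 115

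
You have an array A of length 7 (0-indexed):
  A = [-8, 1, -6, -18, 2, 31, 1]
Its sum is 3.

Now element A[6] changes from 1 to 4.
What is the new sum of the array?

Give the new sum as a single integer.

Answer: 6

Derivation:
Old value at index 6: 1
New value at index 6: 4
Delta = 4 - 1 = 3
New sum = old_sum + delta = 3 + (3) = 6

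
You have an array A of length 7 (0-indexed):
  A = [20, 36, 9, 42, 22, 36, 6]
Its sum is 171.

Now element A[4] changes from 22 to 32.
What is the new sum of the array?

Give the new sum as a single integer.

Old value at index 4: 22
New value at index 4: 32
Delta = 32 - 22 = 10
New sum = old_sum + delta = 171 + (10) = 181

Answer: 181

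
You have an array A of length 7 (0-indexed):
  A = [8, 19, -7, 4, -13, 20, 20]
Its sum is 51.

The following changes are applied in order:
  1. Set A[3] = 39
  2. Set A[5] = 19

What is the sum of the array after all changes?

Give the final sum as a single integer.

Answer: 85

Derivation:
Initial sum: 51
Change 1: A[3] 4 -> 39, delta = 35, sum = 86
Change 2: A[5] 20 -> 19, delta = -1, sum = 85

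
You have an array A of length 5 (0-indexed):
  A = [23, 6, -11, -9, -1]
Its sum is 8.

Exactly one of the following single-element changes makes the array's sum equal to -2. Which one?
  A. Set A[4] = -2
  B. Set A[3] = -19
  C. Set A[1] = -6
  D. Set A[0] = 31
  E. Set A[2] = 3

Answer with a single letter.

Answer: B

Derivation:
Option A: A[4] -1->-2, delta=-1, new_sum=8+(-1)=7
Option B: A[3] -9->-19, delta=-10, new_sum=8+(-10)=-2 <-- matches target
Option C: A[1] 6->-6, delta=-12, new_sum=8+(-12)=-4
Option D: A[0] 23->31, delta=8, new_sum=8+(8)=16
Option E: A[2] -11->3, delta=14, new_sum=8+(14)=22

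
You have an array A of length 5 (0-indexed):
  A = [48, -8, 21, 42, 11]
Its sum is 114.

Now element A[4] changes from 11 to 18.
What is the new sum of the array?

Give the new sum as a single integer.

Old value at index 4: 11
New value at index 4: 18
Delta = 18 - 11 = 7
New sum = old_sum + delta = 114 + (7) = 121

Answer: 121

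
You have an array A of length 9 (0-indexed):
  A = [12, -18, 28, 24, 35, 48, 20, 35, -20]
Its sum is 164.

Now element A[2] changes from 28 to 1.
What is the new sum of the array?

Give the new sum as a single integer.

Answer: 137

Derivation:
Old value at index 2: 28
New value at index 2: 1
Delta = 1 - 28 = -27
New sum = old_sum + delta = 164 + (-27) = 137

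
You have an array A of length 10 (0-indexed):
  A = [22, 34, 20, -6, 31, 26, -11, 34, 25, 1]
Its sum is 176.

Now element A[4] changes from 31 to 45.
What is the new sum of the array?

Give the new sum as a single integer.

Answer: 190

Derivation:
Old value at index 4: 31
New value at index 4: 45
Delta = 45 - 31 = 14
New sum = old_sum + delta = 176 + (14) = 190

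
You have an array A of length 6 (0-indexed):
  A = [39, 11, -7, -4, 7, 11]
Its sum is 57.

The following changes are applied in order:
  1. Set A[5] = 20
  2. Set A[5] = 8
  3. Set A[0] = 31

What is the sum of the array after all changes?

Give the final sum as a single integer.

Initial sum: 57
Change 1: A[5] 11 -> 20, delta = 9, sum = 66
Change 2: A[5] 20 -> 8, delta = -12, sum = 54
Change 3: A[0] 39 -> 31, delta = -8, sum = 46

Answer: 46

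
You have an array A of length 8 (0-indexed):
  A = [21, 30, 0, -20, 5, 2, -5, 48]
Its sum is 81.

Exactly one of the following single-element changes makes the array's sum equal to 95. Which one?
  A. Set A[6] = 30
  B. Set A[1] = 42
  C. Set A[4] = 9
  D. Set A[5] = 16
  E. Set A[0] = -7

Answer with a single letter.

Answer: D

Derivation:
Option A: A[6] -5->30, delta=35, new_sum=81+(35)=116
Option B: A[1] 30->42, delta=12, new_sum=81+(12)=93
Option C: A[4] 5->9, delta=4, new_sum=81+(4)=85
Option D: A[5] 2->16, delta=14, new_sum=81+(14)=95 <-- matches target
Option E: A[0] 21->-7, delta=-28, new_sum=81+(-28)=53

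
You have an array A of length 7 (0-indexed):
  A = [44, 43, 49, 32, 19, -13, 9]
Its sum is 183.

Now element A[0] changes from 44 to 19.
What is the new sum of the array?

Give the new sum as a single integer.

Answer: 158

Derivation:
Old value at index 0: 44
New value at index 0: 19
Delta = 19 - 44 = -25
New sum = old_sum + delta = 183 + (-25) = 158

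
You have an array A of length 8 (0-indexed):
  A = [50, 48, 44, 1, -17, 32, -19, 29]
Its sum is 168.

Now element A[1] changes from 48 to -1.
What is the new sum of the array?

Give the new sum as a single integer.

Answer: 119

Derivation:
Old value at index 1: 48
New value at index 1: -1
Delta = -1 - 48 = -49
New sum = old_sum + delta = 168 + (-49) = 119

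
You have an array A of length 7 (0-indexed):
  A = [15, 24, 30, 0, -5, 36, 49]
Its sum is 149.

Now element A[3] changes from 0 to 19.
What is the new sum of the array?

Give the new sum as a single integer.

Answer: 168

Derivation:
Old value at index 3: 0
New value at index 3: 19
Delta = 19 - 0 = 19
New sum = old_sum + delta = 149 + (19) = 168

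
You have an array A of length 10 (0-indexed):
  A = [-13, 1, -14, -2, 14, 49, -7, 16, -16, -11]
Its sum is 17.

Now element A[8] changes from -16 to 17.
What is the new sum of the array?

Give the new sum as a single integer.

Old value at index 8: -16
New value at index 8: 17
Delta = 17 - -16 = 33
New sum = old_sum + delta = 17 + (33) = 50

Answer: 50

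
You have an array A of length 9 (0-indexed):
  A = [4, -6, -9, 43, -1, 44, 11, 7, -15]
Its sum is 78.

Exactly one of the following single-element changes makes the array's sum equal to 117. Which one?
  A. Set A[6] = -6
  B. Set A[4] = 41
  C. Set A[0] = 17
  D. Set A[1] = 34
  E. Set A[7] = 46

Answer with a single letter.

Answer: E

Derivation:
Option A: A[6] 11->-6, delta=-17, new_sum=78+(-17)=61
Option B: A[4] -1->41, delta=42, new_sum=78+(42)=120
Option C: A[0] 4->17, delta=13, new_sum=78+(13)=91
Option D: A[1] -6->34, delta=40, new_sum=78+(40)=118
Option E: A[7] 7->46, delta=39, new_sum=78+(39)=117 <-- matches target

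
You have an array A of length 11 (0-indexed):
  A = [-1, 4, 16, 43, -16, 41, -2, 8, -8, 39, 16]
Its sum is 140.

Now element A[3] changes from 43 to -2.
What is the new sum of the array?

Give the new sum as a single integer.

Answer: 95

Derivation:
Old value at index 3: 43
New value at index 3: -2
Delta = -2 - 43 = -45
New sum = old_sum + delta = 140 + (-45) = 95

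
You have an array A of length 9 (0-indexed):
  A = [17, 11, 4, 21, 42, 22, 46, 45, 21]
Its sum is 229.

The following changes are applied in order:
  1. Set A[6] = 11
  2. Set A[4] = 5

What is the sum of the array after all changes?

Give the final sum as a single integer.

Answer: 157

Derivation:
Initial sum: 229
Change 1: A[6] 46 -> 11, delta = -35, sum = 194
Change 2: A[4] 42 -> 5, delta = -37, sum = 157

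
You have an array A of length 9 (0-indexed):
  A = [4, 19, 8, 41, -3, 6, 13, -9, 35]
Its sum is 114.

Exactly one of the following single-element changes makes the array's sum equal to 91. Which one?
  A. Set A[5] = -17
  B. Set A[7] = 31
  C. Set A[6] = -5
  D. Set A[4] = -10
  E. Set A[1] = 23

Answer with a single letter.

Answer: A

Derivation:
Option A: A[5] 6->-17, delta=-23, new_sum=114+(-23)=91 <-- matches target
Option B: A[7] -9->31, delta=40, new_sum=114+(40)=154
Option C: A[6] 13->-5, delta=-18, new_sum=114+(-18)=96
Option D: A[4] -3->-10, delta=-7, new_sum=114+(-7)=107
Option E: A[1] 19->23, delta=4, new_sum=114+(4)=118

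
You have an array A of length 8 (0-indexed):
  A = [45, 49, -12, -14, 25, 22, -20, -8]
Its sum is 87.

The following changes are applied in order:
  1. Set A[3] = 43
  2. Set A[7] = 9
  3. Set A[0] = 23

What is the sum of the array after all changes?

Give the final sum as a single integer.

Answer: 139

Derivation:
Initial sum: 87
Change 1: A[3] -14 -> 43, delta = 57, sum = 144
Change 2: A[7] -8 -> 9, delta = 17, sum = 161
Change 3: A[0] 45 -> 23, delta = -22, sum = 139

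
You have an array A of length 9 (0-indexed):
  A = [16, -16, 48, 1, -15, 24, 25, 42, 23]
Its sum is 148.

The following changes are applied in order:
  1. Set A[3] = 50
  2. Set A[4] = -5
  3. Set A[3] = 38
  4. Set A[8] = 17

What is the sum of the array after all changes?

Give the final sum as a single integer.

Initial sum: 148
Change 1: A[3] 1 -> 50, delta = 49, sum = 197
Change 2: A[4] -15 -> -5, delta = 10, sum = 207
Change 3: A[3] 50 -> 38, delta = -12, sum = 195
Change 4: A[8] 23 -> 17, delta = -6, sum = 189

Answer: 189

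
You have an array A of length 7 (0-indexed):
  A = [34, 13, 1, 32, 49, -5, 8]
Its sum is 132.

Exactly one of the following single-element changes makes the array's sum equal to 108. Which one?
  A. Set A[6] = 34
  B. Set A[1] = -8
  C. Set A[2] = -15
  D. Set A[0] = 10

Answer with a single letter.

Answer: D

Derivation:
Option A: A[6] 8->34, delta=26, new_sum=132+(26)=158
Option B: A[1] 13->-8, delta=-21, new_sum=132+(-21)=111
Option C: A[2] 1->-15, delta=-16, new_sum=132+(-16)=116
Option D: A[0] 34->10, delta=-24, new_sum=132+(-24)=108 <-- matches target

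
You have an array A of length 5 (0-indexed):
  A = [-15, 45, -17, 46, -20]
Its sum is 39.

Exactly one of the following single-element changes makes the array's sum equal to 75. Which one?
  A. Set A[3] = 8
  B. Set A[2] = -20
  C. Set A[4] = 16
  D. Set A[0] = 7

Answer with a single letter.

Option A: A[3] 46->8, delta=-38, new_sum=39+(-38)=1
Option B: A[2] -17->-20, delta=-3, new_sum=39+(-3)=36
Option C: A[4] -20->16, delta=36, new_sum=39+(36)=75 <-- matches target
Option D: A[0] -15->7, delta=22, new_sum=39+(22)=61

Answer: C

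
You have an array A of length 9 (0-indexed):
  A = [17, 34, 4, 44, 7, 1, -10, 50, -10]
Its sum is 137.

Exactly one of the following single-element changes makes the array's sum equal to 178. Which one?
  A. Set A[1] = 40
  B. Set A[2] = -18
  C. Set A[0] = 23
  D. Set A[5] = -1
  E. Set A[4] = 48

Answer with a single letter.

Answer: E

Derivation:
Option A: A[1] 34->40, delta=6, new_sum=137+(6)=143
Option B: A[2] 4->-18, delta=-22, new_sum=137+(-22)=115
Option C: A[0] 17->23, delta=6, new_sum=137+(6)=143
Option D: A[5] 1->-1, delta=-2, new_sum=137+(-2)=135
Option E: A[4] 7->48, delta=41, new_sum=137+(41)=178 <-- matches target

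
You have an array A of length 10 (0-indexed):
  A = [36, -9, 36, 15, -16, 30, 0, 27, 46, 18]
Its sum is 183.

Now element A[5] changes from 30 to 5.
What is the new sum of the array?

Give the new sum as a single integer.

Old value at index 5: 30
New value at index 5: 5
Delta = 5 - 30 = -25
New sum = old_sum + delta = 183 + (-25) = 158

Answer: 158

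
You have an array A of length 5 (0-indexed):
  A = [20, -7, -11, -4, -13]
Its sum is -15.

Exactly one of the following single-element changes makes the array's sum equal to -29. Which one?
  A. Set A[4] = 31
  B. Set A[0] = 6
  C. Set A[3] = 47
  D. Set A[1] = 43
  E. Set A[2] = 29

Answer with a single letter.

Answer: B

Derivation:
Option A: A[4] -13->31, delta=44, new_sum=-15+(44)=29
Option B: A[0] 20->6, delta=-14, new_sum=-15+(-14)=-29 <-- matches target
Option C: A[3] -4->47, delta=51, new_sum=-15+(51)=36
Option D: A[1] -7->43, delta=50, new_sum=-15+(50)=35
Option E: A[2] -11->29, delta=40, new_sum=-15+(40)=25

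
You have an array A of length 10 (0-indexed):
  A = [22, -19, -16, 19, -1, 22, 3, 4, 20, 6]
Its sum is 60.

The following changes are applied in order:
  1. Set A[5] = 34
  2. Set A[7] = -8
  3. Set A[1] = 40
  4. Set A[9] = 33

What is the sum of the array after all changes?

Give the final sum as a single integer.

Initial sum: 60
Change 1: A[5] 22 -> 34, delta = 12, sum = 72
Change 2: A[7] 4 -> -8, delta = -12, sum = 60
Change 3: A[1] -19 -> 40, delta = 59, sum = 119
Change 4: A[9] 6 -> 33, delta = 27, sum = 146

Answer: 146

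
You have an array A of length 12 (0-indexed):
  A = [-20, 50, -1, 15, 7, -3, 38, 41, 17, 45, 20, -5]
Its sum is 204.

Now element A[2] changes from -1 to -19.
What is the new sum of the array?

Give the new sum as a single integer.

Answer: 186

Derivation:
Old value at index 2: -1
New value at index 2: -19
Delta = -19 - -1 = -18
New sum = old_sum + delta = 204 + (-18) = 186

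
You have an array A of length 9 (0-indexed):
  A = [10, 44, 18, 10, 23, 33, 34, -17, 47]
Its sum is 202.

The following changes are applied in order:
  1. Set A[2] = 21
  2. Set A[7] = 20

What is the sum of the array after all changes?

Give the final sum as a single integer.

Initial sum: 202
Change 1: A[2] 18 -> 21, delta = 3, sum = 205
Change 2: A[7] -17 -> 20, delta = 37, sum = 242

Answer: 242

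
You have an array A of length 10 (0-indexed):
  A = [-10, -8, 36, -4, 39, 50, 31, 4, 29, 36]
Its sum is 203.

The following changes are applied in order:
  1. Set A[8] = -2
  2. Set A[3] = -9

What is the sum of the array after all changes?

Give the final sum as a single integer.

Initial sum: 203
Change 1: A[8] 29 -> -2, delta = -31, sum = 172
Change 2: A[3] -4 -> -9, delta = -5, sum = 167

Answer: 167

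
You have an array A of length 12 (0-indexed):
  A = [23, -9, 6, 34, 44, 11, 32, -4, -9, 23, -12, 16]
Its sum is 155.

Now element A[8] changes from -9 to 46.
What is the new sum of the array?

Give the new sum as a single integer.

Old value at index 8: -9
New value at index 8: 46
Delta = 46 - -9 = 55
New sum = old_sum + delta = 155 + (55) = 210

Answer: 210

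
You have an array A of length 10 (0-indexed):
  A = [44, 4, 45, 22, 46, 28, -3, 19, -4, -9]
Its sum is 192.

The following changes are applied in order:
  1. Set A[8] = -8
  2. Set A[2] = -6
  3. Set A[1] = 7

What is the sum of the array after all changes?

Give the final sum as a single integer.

Initial sum: 192
Change 1: A[8] -4 -> -8, delta = -4, sum = 188
Change 2: A[2] 45 -> -6, delta = -51, sum = 137
Change 3: A[1] 4 -> 7, delta = 3, sum = 140

Answer: 140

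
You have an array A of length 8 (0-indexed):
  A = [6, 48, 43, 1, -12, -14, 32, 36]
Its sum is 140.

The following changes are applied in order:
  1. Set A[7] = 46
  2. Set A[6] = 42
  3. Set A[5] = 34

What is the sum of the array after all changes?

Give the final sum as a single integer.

Answer: 208

Derivation:
Initial sum: 140
Change 1: A[7] 36 -> 46, delta = 10, sum = 150
Change 2: A[6] 32 -> 42, delta = 10, sum = 160
Change 3: A[5] -14 -> 34, delta = 48, sum = 208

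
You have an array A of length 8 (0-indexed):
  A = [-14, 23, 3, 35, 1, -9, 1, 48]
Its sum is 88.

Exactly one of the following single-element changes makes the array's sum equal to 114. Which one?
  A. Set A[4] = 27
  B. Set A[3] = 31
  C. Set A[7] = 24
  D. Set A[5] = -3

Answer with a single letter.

Answer: A

Derivation:
Option A: A[4] 1->27, delta=26, new_sum=88+(26)=114 <-- matches target
Option B: A[3] 35->31, delta=-4, new_sum=88+(-4)=84
Option C: A[7] 48->24, delta=-24, new_sum=88+(-24)=64
Option D: A[5] -9->-3, delta=6, new_sum=88+(6)=94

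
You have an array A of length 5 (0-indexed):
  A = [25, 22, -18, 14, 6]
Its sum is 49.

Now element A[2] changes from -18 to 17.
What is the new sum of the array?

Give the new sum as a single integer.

Answer: 84

Derivation:
Old value at index 2: -18
New value at index 2: 17
Delta = 17 - -18 = 35
New sum = old_sum + delta = 49 + (35) = 84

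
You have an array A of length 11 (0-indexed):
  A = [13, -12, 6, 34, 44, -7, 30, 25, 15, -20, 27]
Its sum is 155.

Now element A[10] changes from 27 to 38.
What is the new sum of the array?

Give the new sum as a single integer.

Answer: 166

Derivation:
Old value at index 10: 27
New value at index 10: 38
Delta = 38 - 27 = 11
New sum = old_sum + delta = 155 + (11) = 166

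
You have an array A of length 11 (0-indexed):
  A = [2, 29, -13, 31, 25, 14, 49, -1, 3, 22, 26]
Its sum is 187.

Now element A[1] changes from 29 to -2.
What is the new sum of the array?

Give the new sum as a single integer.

Answer: 156

Derivation:
Old value at index 1: 29
New value at index 1: -2
Delta = -2 - 29 = -31
New sum = old_sum + delta = 187 + (-31) = 156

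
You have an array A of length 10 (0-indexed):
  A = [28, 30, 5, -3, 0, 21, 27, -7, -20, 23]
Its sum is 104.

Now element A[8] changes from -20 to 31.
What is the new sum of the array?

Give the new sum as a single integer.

Answer: 155

Derivation:
Old value at index 8: -20
New value at index 8: 31
Delta = 31 - -20 = 51
New sum = old_sum + delta = 104 + (51) = 155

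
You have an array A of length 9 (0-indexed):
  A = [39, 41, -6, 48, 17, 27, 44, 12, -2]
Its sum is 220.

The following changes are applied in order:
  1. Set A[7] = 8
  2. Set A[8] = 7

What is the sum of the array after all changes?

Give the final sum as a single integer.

Answer: 225

Derivation:
Initial sum: 220
Change 1: A[7] 12 -> 8, delta = -4, sum = 216
Change 2: A[8] -2 -> 7, delta = 9, sum = 225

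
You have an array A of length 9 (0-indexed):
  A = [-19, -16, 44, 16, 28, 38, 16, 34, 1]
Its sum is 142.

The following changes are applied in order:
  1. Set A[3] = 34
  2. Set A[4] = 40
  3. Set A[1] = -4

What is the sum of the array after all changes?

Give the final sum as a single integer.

Answer: 184

Derivation:
Initial sum: 142
Change 1: A[3] 16 -> 34, delta = 18, sum = 160
Change 2: A[4] 28 -> 40, delta = 12, sum = 172
Change 3: A[1] -16 -> -4, delta = 12, sum = 184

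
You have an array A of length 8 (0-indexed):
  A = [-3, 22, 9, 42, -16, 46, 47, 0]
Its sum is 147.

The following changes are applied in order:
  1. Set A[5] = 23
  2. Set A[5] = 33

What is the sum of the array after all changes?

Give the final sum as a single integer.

Answer: 134

Derivation:
Initial sum: 147
Change 1: A[5] 46 -> 23, delta = -23, sum = 124
Change 2: A[5] 23 -> 33, delta = 10, sum = 134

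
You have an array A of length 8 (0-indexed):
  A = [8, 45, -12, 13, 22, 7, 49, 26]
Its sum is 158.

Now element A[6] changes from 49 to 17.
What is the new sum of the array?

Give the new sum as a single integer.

Old value at index 6: 49
New value at index 6: 17
Delta = 17 - 49 = -32
New sum = old_sum + delta = 158 + (-32) = 126

Answer: 126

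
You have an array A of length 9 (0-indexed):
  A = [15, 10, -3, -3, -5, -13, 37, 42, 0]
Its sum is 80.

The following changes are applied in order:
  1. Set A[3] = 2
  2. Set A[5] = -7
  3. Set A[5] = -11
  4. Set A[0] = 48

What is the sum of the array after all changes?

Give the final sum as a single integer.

Answer: 120

Derivation:
Initial sum: 80
Change 1: A[3] -3 -> 2, delta = 5, sum = 85
Change 2: A[5] -13 -> -7, delta = 6, sum = 91
Change 3: A[5] -7 -> -11, delta = -4, sum = 87
Change 4: A[0] 15 -> 48, delta = 33, sum = 120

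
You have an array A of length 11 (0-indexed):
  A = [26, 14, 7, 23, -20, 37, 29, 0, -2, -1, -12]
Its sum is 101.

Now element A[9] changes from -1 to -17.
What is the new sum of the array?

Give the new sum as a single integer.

Old value at index 9: -1
New value at index 9: -17
Delta = -17 - -1 = -16
New sum = old_sum + delta = 101 + (-16) = 85

Answer: 85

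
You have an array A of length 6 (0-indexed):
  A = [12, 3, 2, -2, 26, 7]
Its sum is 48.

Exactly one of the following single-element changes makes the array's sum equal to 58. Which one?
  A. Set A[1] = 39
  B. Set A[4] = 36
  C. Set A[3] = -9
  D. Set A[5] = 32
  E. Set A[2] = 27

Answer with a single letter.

Answer: B

Derivation:
Option A: A[1] 3->39, delta=36, new_sum=48+(36)=84
Option B: A[4] 26->36, delta=10, new_sum=48+(10)=58 <-- matches target
Option C: A[3] -2->-9, delta=-7, new_sum=48+(-7)=41
Option D: A[5] 7->32, delta=25, new_sum=48+(25)=73
Option E: A[2] 2->27, delta=25, new_sum=48+(25)=73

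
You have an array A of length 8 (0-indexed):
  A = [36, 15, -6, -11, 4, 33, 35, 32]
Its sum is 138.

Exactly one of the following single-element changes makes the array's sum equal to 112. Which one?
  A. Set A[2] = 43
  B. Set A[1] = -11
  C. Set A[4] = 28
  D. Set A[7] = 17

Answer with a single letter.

Answer: B

Derivation:
Option A: A[2] -6->43, delta=49, new_sum=138+(49)=187
Option B: A[1] 15->-11, delta=-26, new_sum=138+(-26)=112 <-- matches target
Option C: A[4] 4->28, delta=24, new_sum=138+(24)=162
Option D: A[7] 32->17, delta=-15, new_sum=138+(-15)=123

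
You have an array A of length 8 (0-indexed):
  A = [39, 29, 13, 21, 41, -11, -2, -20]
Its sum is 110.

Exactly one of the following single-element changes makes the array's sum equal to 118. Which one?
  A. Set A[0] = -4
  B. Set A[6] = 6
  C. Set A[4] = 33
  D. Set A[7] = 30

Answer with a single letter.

Option A: A[0] 39->-4, delta=-43, new_sum=110+(-43)=67
Option B: A[6] -2->6, delta=8, new_sum=110+(8)=118 <-- matches target
Option C: A[4] 41->33, delta=-8, new_sum=110+(-8)=102
Option D: A[7] -20->30, delta=50, new_sum=110+(50)=160

Answer: B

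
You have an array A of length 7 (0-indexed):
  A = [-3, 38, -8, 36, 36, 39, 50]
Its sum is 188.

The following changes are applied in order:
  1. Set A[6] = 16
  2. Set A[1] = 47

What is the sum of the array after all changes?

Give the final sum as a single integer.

Initial sum: 188
Change 1: A[6] 50 -> 16, delta = -34, sum = 154
Change 2: A[1] 38 -> 47, delta = 9, sum = 163

Answer: 163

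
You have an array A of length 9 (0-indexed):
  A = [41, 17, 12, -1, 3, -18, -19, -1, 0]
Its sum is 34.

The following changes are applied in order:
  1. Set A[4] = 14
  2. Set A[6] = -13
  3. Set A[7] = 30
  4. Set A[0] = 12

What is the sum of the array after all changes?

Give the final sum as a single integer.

Answer: 53

Derivation:
Initial sum: 34
Change 1: A[4] 3 -> 14, delta = 11, sum = 45
Change 2: A[6] -19 -> -13, delta = 6, sum = 51
Change 3: A[7] -1 -> 30, delta = 31, sum = 82
Change 4: A[0] 41 -> 12, delta = -29, sum = 53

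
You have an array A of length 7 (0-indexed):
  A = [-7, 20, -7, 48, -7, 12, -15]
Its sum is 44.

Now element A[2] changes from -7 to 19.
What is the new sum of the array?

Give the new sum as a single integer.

Answer: 70

Derivation:
Old value at index 2: -7
New value at index 2: 19
Delta = 19 - -7 = 26
New sum = old_sum + delta = 44 + (26) = 70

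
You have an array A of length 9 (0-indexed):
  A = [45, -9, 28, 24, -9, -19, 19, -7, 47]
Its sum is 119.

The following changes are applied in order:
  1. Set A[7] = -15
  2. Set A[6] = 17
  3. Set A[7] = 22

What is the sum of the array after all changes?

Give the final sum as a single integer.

Answer: 146

Derivation:
Initial sum: 119
Change 1: A[7] -7 -> -15, delta = -8, sum = 111
Change 2: A[6] 19 -> 17, delta = -2, sum = 109
Change 3: A[7] -15 -> 22, delta = 37, sum = 146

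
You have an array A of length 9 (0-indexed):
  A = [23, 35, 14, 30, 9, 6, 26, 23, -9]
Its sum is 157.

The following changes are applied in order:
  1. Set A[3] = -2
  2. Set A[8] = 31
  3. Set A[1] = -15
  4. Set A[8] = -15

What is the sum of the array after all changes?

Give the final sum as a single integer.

Initial sum: 157
Change 1: A[3] 30 -> -2, delta = -32, sum = 125
Change 2: A[8] -9 -> 31, delta = 40, sum = 165
Change 3: A[1] 35 -> -15, delta = -50, sum = 115
Change 4: A[8] 31 -> -15, delta = -46, sum = 69

Answer: 69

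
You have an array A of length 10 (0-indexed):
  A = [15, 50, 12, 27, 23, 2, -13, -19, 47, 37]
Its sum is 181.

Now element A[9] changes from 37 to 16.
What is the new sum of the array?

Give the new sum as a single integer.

Old value at index 9: 37
New value at index 9: 16
Delta = 16 - 37 = -21
New sum = old_sum + delta = 181 + (-21) = 160

Answer: 160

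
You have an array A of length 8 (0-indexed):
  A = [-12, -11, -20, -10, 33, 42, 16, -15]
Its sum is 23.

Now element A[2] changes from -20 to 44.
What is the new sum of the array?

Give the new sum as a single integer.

Old value at index 2: -20
New value at index 2: 44
Delta = 44 - -20 = 64
New sum = old_sum + delta = 23 + (64) = 87

Answer: 87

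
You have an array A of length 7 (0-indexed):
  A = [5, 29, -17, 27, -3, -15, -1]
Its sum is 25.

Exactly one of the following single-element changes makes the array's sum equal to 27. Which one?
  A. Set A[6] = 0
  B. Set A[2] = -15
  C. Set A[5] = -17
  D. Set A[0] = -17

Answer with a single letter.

Option A: A[6] -1->0, delta=1, new_sum=25+(1)=26
Option B: A[2] -17->-15, delta=2, new_sum=25+(2)=27 <-- matches target
Option C: A[5] -15->-17, delta=-2, new_sum=25+(-2)=23
Option D: A[0] 5->-17, delta=-22, new_sum=25+(-22)=3

Answer: B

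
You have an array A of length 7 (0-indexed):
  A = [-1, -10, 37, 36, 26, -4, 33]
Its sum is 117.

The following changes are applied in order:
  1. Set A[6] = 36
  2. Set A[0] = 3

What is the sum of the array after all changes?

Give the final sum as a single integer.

Initial sum: 117
Change 1: A[6] 33 -> 36, delta = 3, sum = 120
Change 2: A[0] -1 -> 3, delta = 4, sum = 124

Answer: 124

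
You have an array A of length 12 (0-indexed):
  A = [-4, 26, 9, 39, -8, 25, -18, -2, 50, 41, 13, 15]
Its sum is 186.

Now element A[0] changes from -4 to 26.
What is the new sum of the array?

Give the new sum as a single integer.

Answer: 216

Derivation:
Old value at index 0: -4
New value at index 0: 26
Delta = 26 - -4 = 30
New sum = old_sum + delta = 186 + (30) = 216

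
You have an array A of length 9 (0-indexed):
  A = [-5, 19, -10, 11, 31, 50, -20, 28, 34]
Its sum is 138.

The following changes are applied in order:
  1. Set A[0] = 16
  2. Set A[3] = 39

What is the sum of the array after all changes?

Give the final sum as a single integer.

Answer: 187

Derivation:
Initial sum: 138
Change 1: A[0] -5 -> 16, delta = 21, sum = 159
Change 2: A[3] 11 -> 39, delta = 28, sum = 187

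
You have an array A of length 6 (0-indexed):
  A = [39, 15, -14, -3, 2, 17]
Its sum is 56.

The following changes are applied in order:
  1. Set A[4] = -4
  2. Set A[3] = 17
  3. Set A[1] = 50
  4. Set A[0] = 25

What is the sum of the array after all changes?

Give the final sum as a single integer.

Answer: 91

Derivation:
Initial sum: 56
Change 1: A[4] 2 -> -4, delta = -6, sum = 50
Change 2: A[3] -3 -> 17, delta = 20, sum = 70
Change 3: A[1] 15 -> 50, delta = 35, sum = 105
Change 4: A[0] 39 -> 25, delta = -14, sum = 91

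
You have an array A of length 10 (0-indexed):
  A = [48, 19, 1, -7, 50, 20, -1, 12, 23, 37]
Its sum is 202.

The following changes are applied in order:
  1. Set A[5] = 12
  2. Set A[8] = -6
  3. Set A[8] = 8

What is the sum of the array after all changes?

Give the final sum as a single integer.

Initial sum: 202
Change 1: A[5] 20 -> 12, delta = -8, sum = 194
Change 2: A[8] 23 -> -6, delta = -29, sum = 165
Change 3: A[8] -6 -> 8, delta = 14, sum = 179

Answer: 179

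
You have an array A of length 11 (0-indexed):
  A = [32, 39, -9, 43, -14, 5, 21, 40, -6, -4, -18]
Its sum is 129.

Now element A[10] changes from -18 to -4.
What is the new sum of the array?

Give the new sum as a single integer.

Answer: 143

Derivation:
Old value at index 10: -18
New value at index 10: -4
Delta = -4 - -18 = 14
New sum = old_sum + delta = 129 + (14) = 143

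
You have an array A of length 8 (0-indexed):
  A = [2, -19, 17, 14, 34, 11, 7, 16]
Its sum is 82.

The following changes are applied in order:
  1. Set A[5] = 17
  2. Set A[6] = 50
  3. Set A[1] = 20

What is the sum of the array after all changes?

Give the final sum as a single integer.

Answer: 170

Derivation:
Initial sum: 82
Change 1: A[5] 11 -> 17, delta = 6, sum = 88
Change 2: A[6] 7 -> 50, delta = 43, sum = 131
Change 3: A[1] -19 -> 20, delta = 39, sum = 170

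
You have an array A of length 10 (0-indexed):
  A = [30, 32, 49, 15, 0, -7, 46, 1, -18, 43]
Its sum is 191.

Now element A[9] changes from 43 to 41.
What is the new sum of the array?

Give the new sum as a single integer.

Old value at index 9: 43
New value at index 9: 41
Delta = 41 - 43 = -2
New sum = old_sum + delta = 191 + (-2) = 189

Answer: 189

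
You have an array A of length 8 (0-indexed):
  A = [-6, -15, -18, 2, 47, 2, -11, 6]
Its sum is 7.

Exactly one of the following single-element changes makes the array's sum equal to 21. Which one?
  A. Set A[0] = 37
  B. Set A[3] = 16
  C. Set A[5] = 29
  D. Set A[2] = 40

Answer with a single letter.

Answer: B

Derivation:
Option A: A[0] -6->37, delta=43, new_sum=7+(43)=50
Option B: A[3] 2->16, delta=14, new_sum=7+(14)=21 <-- matches target
Option C: A[5] 2->29, delta=27, new_sum=7+(27)=34
Option D: A[2] -18->40, delta=58, new_sum=7+(58)=65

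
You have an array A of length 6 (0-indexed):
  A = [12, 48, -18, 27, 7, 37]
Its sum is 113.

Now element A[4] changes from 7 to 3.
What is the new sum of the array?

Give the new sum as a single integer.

Old value at index 4: 7
New value at index 4: 3
Delta = 3 - 7 = -4
New sum = old_sum + delta = 113 + (-4) = 109

Answer: 109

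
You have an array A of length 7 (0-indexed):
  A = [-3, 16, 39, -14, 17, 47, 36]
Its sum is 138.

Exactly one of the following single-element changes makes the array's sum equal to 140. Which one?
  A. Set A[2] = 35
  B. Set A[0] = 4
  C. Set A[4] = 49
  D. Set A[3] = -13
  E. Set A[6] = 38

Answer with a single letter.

Option A: A[2] 39->35, delta=-4, new_sum=138+(-4)=134
Option B: A[0] -3->4, delta=7, new_sum=138+(7)=145
Option C: A[4] 17->49, delta=32, new_sum=138+(32)=170
Option D: A[3] -14->-13, delta=1, new_sum=138+(1)=139
Option E: A[6] 36->38, delta=2, new_sum=138+(2)=140 <-- matches target

Answer: E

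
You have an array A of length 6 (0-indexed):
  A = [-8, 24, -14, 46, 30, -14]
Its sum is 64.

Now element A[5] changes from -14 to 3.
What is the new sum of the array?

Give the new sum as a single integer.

Old value at index 5: -14
New value at index 5: 3
Delta = 3 - -14 = 17
New sum = old_sum + delta = 64 + (17) = 81

Answer: 81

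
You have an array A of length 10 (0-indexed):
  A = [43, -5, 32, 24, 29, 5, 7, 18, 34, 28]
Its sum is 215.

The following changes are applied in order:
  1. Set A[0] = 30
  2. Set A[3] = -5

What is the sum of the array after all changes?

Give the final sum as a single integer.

Answer: 173

Derivation:
Initial sum: 215
Change 1: A[0] 43 -> 30, delta = -13, sum = 202
Change 2: A[3] 24 -> -5, delta = -29, sum = 173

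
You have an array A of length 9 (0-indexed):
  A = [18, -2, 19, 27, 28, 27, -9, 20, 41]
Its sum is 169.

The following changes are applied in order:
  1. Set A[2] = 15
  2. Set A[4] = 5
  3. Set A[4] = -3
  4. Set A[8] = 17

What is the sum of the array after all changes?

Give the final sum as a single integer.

Answer: 110

Derivation:
Initial sum: 169
Change 1: A[2] 19 -> 15, delta = -4, sum = 165
Change 2: A[4] 28 -> 5, delta = -23, sum = 142
Change 3: A[4] 5 -> -3, delta = -8, sum = 134
Change 4: A[8] 41 -> 17, delta = -24, sum = 110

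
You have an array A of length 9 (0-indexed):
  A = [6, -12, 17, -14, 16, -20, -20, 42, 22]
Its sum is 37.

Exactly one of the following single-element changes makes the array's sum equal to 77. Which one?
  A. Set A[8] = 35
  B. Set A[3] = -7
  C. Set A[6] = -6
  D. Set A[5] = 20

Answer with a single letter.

Answer: D

Derivation:
Option A: A[8] 22->35, delta=13, new_sum=37+(13)=50
Option B: A[3] -14->-7, delta=7, new_sum=37+(7)=44
Option C: A[6] -20->-6, delta=14, new_sum=37+(14)=51
Option D: A[5] -20->20, delta=40, new_sum=37+(40)=77 <-- matches target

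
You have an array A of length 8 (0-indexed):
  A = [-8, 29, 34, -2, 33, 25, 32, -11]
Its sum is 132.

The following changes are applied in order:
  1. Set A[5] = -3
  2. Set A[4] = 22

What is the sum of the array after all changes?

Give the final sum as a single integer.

Initial sum: 132
Change 1: A[5] 25 -> -3, delta = -28, sum = 104
Change 2: A[4] 33 -> 22, delta = -11, sum = 93

Answer: 93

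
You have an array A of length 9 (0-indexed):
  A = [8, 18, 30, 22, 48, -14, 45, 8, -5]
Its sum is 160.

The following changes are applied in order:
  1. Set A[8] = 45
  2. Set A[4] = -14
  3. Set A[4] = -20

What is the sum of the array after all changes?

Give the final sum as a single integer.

Initial sum: 160
Change 1: A[8] -5 -> 45, delta = 50, sum = 210
Change 2: A[4] 48 -> -14, delta = -62, sum = 148
Change 3: A[4] -14 -> -20, delta = -6, sum = 142

Answer: 142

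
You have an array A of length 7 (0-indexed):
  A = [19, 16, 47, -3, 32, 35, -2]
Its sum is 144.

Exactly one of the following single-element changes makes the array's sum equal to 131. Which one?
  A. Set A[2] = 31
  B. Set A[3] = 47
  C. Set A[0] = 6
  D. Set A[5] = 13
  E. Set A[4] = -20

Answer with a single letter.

Answer: C

Derivation:
Option A: A[2] 47->31, delta=-16, new_sum=144+(-16)=128
Option B: A[3] -3->47, delta=50, new_sum=144+(50)=194
Option C: A[0] 19->6, delta=-13, new_sum=144+(-13)=131 <-- matches target
Option D: A[5] 35->13, delta=-22, new_sum=144+(-22)=122
Option E: A[4] 32->-20, delta=-52, new_sum=144+(-52)=92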